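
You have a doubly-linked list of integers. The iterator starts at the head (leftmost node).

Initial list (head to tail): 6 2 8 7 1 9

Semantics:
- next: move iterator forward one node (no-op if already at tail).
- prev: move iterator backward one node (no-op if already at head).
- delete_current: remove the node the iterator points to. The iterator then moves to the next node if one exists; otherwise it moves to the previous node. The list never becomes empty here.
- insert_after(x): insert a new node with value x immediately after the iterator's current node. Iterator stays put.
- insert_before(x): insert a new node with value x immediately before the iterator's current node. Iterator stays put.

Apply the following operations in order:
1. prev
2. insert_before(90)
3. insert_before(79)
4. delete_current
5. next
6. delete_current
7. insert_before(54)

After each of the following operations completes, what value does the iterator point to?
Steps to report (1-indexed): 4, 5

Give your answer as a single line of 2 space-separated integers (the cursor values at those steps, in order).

After 1 (prev): list=[6, 2, 8, 7, 1, 9] cursor@6
After 2 (insert_before(90)): list=[90, 6, 2, 8, 7, 1, 9] cursor@6
After 3 (insert_before(79)): list=[90, 79, 6, 2, 8, 7, 1, 9] cursor@6
After 4 (delete_current): list=[90, 79, 2, 8, 7, 1, 9] cursor@2
After 5 (next): list=[90, 79, 2, 8, 7, 1, 9] cursor@8
After 6 (delete_current): list=[90, 79, 2, 7, 1, 9] cursor@7
After 7 (insert_before(54)): list=[90, 79, 2, 54, 7, 1, 9] cursor@7

Answer: 2 8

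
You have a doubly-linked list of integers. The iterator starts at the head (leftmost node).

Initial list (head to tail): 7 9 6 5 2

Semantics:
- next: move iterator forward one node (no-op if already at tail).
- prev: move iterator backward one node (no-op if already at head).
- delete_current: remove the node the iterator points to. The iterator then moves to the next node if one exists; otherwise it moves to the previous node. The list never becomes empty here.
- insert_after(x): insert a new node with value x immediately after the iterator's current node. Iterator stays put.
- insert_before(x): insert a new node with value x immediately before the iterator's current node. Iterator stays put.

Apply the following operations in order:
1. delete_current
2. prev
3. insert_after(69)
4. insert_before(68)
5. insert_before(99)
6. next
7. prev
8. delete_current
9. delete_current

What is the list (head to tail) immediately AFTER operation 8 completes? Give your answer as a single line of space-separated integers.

Answer: 68 99 69 6 5 2

Derivation:
After 1 (delete_current): list=[9, 6, 5, 2] cursor@9
After 2 (prev): list=[9, 6, 5, 2] cursor@9
After 3 (insert_after(69)): list=[9, 69, 6, 5, 2] cursor@9
After 4 (insert_before(68)): list=[68, 9, 69, 6, 5, 2] cursor@9
After 5 (insert_before(99)): list=[68, 99, 9, 69, 6, 5, 2] cursor@9
After 6 (next): list=[68, 99, 9, 69, 6, 5, 2] cursor@69
After 7 (prev): list=[68, 99, 9, 69, 6, 5, 2] cursor@9
After 8 (delete_current): list=[68, 99, 69, 6, 5, 2] cursor@69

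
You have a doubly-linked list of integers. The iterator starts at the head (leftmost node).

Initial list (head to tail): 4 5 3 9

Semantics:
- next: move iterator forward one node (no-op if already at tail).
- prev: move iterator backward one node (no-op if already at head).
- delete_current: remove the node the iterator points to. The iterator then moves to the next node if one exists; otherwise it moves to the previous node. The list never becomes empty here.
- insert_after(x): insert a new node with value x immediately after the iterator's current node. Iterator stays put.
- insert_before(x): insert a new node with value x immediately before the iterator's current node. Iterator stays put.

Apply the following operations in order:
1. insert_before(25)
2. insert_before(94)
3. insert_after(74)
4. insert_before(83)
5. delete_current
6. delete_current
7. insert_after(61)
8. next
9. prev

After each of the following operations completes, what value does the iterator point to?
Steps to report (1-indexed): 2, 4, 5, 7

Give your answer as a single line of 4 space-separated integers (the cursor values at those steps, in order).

Answer: 4 4 74 5

Derivation:
After 1 (insert_before(25)): list=[25, 4, 5, 3, 9] cursor@4
After 2 (insert_before(94)): list=[25, 94, 4, 5, 3, 9] cursor@4
After 3 (insert_after(74)): list=[25, 94, 4, 74, 5, 3, 9] cursor@4
After 4 (insert_before(83)): list=[25, 94, 83, 4, 74, 5, 3, 9] cursor@4
After 5 (delete_current): list=[25, 94, 83, 74, 5, 3, 9] cursor@74
After 6 (delete_current): list=[25, 94, 83, 5, 3, 9] cursor@5
After 7 (insert_after(61)): list=[25, 94, 83, 5, 61, 3, 9] cursor@5
After 8 (next): list=[25, 94, 83, 5, 61, 3, 9] cursor@61
After 9 (prev): list=[25, 94, 83, 5, 61, 3, 9] cursor@5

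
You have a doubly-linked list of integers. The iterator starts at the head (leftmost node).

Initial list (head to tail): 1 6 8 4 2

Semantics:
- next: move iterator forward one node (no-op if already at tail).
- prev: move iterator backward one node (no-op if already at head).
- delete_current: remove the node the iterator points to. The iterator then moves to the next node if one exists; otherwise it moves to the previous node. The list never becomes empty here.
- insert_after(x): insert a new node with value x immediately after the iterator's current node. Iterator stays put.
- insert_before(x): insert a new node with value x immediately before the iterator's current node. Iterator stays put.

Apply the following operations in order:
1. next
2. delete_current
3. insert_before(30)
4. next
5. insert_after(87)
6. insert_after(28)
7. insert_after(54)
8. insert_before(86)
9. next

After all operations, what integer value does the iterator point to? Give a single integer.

Answer: 54

Derivation:
After 1 (next): list=[1, 6, 8, 4, 2] cursor@6
After 2 (delete_current): list=[1, 8, 4, 2] cursor@8
After 3 (insert_before(30)): list=[1, 30, 8, 4, 2] cursor@8
After 4 (next): list=[1, 30, 8, 4, 2] cursor@4
After 5 (insert_after(87)): list=[1, 30, 8, 4, 87, 2] cursor@4
After 6 (insert_after(28)): list=[1, 30, 8, 4, 28, 87, 2] cursor@4
After 7 (insert_after(54)): list=[1, 30, 8, 4, 54, 28, 87, 2] cursor@4
After 8 (insert_before(86)): list=[1, 30, 8, 86, 4, 54, 28, 87, 2] cursor@4
After 9 (next): list=[1, 30, 8, 86, 4, 54, 28, 87, 2] cursor@54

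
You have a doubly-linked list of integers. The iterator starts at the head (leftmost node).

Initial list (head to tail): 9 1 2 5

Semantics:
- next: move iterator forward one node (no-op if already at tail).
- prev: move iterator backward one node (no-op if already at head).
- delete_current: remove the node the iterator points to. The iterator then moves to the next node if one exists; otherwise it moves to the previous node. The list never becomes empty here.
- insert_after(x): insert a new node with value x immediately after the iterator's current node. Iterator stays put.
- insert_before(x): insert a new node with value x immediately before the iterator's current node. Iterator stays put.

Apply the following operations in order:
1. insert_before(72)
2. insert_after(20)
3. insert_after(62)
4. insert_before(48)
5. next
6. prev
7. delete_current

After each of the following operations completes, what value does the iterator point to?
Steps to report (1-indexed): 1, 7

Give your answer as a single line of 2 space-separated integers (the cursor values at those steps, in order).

After 1 (insert_before(72)): list=[72, 9, 1, 2, 5] cursor@9
After 2 (insert_after(20)): list=[72, 9, 20, 1, 2, 5] cursor@9
After 3 (insert_after(62)): list=[72, 9, 62, 20, 1, 2, 5] cursor@9
After 4 (insert_before(48)): list=[72, 48, 9, 62, 20, 1, 2, 5] cursor@9
After 5 (next): list=[72, 48, 9, 62, 20, 1, 2, 5] cursor@62
After 6 (prev): list=[72, 48, 9, 62, 20, 1, 2, 5] cursor@9
After 7 (delete_current): list=[72, 48, 62, 20, 1, 2, 5] cursor@62

Answer: 9 62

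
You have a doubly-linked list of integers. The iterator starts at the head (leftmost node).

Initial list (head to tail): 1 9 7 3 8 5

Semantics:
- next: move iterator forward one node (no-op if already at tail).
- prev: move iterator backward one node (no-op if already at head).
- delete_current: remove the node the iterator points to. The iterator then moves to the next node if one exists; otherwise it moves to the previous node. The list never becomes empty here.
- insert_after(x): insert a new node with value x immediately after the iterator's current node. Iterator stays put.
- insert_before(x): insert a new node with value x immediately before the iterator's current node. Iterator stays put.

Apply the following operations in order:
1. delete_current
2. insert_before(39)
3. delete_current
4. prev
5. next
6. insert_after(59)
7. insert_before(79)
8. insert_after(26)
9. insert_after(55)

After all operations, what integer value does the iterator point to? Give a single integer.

After 1 (delete_current): list=[9, 7, 3, 8, 5] cursor@9
After 2 (insert_before(39)): list=[39, 9, 7, 3, 8, 5] cursor@9
After 3 (delete_current): list=[39, 7, 3, 8, 5] cursor@7
After 4 (prev): list=[39, 7, 3, 8, 5] cursor@39
After 5 (next): list=[39, 7, 3, 8, 5] cursor@7
After 6 (insert_after(59)): list=[39, 7, 59, 3, 8, 5] cursor@7
After 7 (insert_before(79)): list=[39, 79, 7, 59, 3, 8, 5] cursor@7
After 8 (insert_after(26)): list=[39, 79, 7, 26, 59, 3, 8, 5] cursor@7
After 9 (insert_after(55)): list=[39, 79, 7, 55, 26, 59, 3, 8, 5] cursor@7

Answer: 7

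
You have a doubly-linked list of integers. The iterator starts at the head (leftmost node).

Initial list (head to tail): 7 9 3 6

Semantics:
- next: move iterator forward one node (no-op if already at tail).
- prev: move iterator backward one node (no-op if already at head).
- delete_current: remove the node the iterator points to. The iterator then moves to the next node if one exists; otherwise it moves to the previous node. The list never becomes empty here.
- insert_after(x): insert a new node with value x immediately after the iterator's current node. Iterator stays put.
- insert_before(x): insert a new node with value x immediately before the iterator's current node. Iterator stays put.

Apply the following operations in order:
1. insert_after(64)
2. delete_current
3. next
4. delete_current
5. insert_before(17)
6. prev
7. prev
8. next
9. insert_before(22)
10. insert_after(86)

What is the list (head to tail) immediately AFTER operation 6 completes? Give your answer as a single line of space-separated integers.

After 1 (insert_after(64)): list=[7, 64, 9, 3, 6] cursor@7
After 2 (delete_current): list=[64, 9, 3, 6] cursor@64
After 3 (next): list=[64, 9, 3, 6] cursor@9
After 4 (delete_current): list=[64, 3, 6] cursor@3
After 5 (insert_before(17)): list=[64, 17, 3, 6] cursor@3
After 6 (prev): list=[64, 17, 3, 6] cursor@17

Answer: 64 17 3 6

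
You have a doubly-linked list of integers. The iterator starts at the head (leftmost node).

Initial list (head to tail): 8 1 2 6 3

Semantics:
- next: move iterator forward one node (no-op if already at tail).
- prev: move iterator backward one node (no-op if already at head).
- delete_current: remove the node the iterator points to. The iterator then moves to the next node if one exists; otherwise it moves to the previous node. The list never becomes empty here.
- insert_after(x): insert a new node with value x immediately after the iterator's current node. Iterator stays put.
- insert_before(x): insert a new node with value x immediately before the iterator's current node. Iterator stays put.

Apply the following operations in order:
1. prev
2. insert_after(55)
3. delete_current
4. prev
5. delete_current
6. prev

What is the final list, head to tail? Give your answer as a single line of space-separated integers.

After 1 (prev): list=[8, 1, 2, 6, 3] cursor@8
After 2 (insert_after(55)): list=[8, 55, 1, 2, 6, 3] cursor@8
After 3 (delete_current): list=[55, 1, 2, 6, 3] cursor@55
After 4 (prev): list=[55, 1, 2, 6, 3] cursor@55
After 5 (delete_current): list=[1, 2, 6, 3] cursor@1
After 6 (prev): list=[1, 2, 6, 3] cursor@1

Answer: 1 2 6 3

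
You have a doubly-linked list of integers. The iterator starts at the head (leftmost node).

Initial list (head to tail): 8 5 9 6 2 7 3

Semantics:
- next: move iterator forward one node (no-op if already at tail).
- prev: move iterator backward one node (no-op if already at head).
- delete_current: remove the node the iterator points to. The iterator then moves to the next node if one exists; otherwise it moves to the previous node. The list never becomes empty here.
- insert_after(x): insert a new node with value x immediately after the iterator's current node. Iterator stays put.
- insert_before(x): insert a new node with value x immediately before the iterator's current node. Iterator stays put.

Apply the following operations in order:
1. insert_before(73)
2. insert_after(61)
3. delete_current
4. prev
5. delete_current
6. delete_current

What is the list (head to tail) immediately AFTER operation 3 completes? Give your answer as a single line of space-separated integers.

After 1 (insert_before(73)): list=[73, 8, 5, 9, 6, 2, 7, 3] cursor@8
After 2 (insert_after(61)): list=[73, 8, 61, 5, 9, 6, 2, 7, 3] cursor@8
After 3 (delete_current): list=[73, 61, 5, 9, 6, 2, 7, 3] cursor@61

Answer: 73 61 5 9 6 2 7 3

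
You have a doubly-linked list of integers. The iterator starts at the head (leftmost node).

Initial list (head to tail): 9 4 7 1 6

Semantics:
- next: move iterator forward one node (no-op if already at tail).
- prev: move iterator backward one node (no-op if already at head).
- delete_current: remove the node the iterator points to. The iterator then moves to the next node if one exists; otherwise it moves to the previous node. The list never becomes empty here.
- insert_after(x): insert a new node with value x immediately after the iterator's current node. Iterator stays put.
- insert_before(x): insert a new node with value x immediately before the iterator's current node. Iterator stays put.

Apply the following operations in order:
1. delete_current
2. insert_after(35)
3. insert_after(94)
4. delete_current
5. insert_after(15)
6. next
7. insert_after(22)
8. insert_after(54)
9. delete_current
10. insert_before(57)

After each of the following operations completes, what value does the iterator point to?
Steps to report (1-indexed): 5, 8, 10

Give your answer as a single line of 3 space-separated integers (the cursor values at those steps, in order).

After 1 (delete_current): list=[4, 7, 1, 6] cursor@4
After 2 (insert_after(35)): list=[4, 35, 7, 1, 6] cursor@4
After 3 (insert_after(94)): list=[4, 94, 35, 7, 1, 6] cursor@4
After 4 (delete_current): list=[94, 35, 7, 1, 6] cursor@94
After 5 (insert_after(15)): list=[94, 15, 35, 7, 1, 6] cursor@94
After 6 (next): list=[94, 15, 35, 7, 1, 6] cursor@15
After 7 (insert_after(22)): list=[94, 15, 22, 35, 7, 1, 6] cursor@15
After 8 (insert_after(54)): list=[94, 15, 54, 22, 35, 7, 1, 6] cursor@15
After 9 (delete_current): list=[94, 54, 22, 35, 7, 1, 6] cursor@54
After 10 (insert_before(57)): list=[94, 57, 54, 22, 35, 7, 1, 6] cursor@54

Answer: 94 15 54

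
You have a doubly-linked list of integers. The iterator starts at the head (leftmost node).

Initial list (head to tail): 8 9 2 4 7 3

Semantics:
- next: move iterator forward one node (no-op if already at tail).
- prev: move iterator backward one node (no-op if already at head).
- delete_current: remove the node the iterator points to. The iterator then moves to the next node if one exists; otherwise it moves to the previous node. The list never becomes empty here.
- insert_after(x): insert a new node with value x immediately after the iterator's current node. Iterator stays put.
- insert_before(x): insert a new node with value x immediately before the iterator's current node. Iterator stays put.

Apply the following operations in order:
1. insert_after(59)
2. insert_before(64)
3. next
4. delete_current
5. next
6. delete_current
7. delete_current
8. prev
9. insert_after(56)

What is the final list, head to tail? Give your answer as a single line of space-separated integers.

After 1 (insert_after(59)): list=[8, 59, 9, 2, 4, 7, 3] cursor@8
After 2 (insert_before(64)): list=[64, 8, 59, 9, 2, 4, 7, 3] cursor@8
After 3 (next): list=[64, 8, 59, 9, 2, 4, 7, 3] cursor@59
After 4 (delete_current): list=[64, 8, 9, 2, 4, 7, 3] cursor@9
After 5 (next): list=[64, 8, 9, 2, 4, 7, 3] cursor@2
After 6 (delete_current): list=[64, 8, 9, 4, 7, 3] cursor@4
After 7 (delete_current): list=[64, 8, 9, 7, 3] cursor@7
After 8 (prev): list=[64, 8, 9, 7, 3] cursor@9
After 9 (insert_after(56)): list=[64, 8, 9, 56, 7, 3] cursor@9

Answer: 64 8 9 56 7 3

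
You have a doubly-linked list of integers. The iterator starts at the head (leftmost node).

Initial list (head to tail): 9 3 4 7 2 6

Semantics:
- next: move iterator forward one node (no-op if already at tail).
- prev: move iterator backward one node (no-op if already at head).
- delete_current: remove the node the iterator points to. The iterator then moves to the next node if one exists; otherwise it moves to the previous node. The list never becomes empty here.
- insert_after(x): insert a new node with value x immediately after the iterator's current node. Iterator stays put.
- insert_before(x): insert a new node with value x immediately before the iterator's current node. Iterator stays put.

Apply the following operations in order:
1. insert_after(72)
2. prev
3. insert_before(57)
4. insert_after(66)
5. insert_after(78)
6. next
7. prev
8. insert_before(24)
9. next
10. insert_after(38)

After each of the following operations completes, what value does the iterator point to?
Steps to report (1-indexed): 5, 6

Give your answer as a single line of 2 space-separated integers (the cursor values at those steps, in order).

After 1 (insert_after(72)): list=[9, 72, 3, 4, 7, 2, 6] cursor@9
After 2 (prev): list=[9, 72, 3, 4, 7, 2, 6] cursor@9
After 3 (insert_before(57)): list=[57, 9, 72, 3, 4, 7, 2, 6] cursor@9
After 4 (insert_after(66)): list=[57, 9, 66, 72, 3, 4, 7, 2, 6] cursor@9
After 5 (insert_after(78)): list=[57, 9, 78, 66, 72, 3, 4, 7, 2, 6] cursor@9
After 6 (next): list=[57, 9, 78, 66, 72, 3, 4, 7, 2, 6] cursor@78
After 7 (prev): list=[57, 9, 78, 66, 72, 3, 4, 7, 2, 6] cursor@9
After 8 (insert_before(24)): list=[57, 24, 9, 78, 66, 72, 3, 4, 7, 2, 6] cursor@9
After 9 (next): list=[57, 24, 9, 78, 66, 72, 3, 4, 7, 2, 6] cursor@78
After 10 (insert_after(38)): list=[57, 24, 9, 78, 38, 66, 72, 3, 4, 7, 2, 6] cursor@78

Answer: 9 78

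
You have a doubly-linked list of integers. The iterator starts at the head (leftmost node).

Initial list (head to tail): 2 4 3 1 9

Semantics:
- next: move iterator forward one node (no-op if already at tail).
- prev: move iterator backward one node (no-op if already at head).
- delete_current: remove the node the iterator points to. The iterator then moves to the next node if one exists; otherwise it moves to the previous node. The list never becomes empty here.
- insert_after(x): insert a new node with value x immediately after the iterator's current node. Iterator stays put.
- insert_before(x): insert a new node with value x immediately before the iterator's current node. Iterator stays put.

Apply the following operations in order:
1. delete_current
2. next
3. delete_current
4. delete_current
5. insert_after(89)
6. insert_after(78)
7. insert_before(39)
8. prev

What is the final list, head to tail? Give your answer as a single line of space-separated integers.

After 1 (delete_current): list=[4, 3, 1, 9] cursor@4
After 2 (next): list=[4, 3, 1, 9] cursor@3
After 3 (delete_current): list=[4, 1, 9] cursor@1
After 4 (delete_current): list=[4, 9] cursor@9
After 5 (insert_after(89)): list=[4, 9, 89] cursor@9
After 6 (insert_after(78)): list=[4, 9, 78, 89] cursor@9
After 7 (insert_before(39)): list=[4, 39, 9, 78, 89] cursor@9
After 8 (prev): list=[4, 39, 9, 78, 89] cursor@39

Answer: 4 39 9 78 89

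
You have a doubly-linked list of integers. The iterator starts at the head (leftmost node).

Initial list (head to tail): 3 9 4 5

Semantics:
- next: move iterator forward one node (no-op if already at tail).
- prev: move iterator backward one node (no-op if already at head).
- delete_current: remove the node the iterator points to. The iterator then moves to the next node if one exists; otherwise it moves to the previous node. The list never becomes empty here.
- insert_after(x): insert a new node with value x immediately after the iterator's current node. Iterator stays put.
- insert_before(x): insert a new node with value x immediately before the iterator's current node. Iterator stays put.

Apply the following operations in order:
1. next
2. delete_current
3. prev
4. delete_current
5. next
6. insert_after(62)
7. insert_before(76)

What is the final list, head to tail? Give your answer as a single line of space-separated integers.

After 1 (next): list=[3, 9, 4, 5] cursor@9
After 2 (delete_current): list=[3, 4, 5] cursor@4
After 3 (prev): list=[3, 4, 5] cursor@3
After 4 (delete_current): list=[4, 5] cursor@4
After 5 (next): list=[4, 5] cursor@5
After 6 (insert_after(62)): list=[4, 5, 62] cursor@5
After 7 (insert_before(76)): list=[4, 76, 5, 62] cursor@5

Answer: 4 76 5 62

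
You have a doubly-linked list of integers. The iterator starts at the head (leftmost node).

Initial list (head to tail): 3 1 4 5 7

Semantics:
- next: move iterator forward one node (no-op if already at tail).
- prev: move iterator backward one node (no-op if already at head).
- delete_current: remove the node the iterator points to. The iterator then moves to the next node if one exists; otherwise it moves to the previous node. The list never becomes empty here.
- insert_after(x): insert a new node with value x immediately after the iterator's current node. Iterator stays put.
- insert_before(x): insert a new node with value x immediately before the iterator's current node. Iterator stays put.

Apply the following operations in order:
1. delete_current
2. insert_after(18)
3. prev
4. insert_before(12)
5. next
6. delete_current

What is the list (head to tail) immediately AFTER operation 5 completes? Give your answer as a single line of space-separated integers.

After 1 (delete_current): list=[1, 4, 5, 7] cursor@1
After 2 (insert_after(18)): list=[1, 18, 4, 5, 7] cursor@1
After 3 (prev): list=[1, 18, 4, 5, 7] cursor@1
After 4 (insert_before(12)): list=[12, 1, 18, 4, 5, 7] cursor@1
After 5 (next): list=[12, 1, 18, 4, 5, 7] cursor@18

Answer: 12 1 18 4 5 7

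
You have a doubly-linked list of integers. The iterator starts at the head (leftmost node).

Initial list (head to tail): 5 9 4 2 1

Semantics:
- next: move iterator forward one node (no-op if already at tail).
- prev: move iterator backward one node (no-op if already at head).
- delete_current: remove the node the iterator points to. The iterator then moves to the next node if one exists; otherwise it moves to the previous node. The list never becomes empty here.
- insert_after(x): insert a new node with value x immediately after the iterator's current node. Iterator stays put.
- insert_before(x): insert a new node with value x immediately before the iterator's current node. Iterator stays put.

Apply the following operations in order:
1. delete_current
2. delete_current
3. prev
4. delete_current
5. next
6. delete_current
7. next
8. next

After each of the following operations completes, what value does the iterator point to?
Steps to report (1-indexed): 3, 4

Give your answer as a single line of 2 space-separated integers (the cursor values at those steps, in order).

After 1 (delete_current): list=[9, 4, 2, 1] cursor@9
After 2 (delete_current): list=[4, 2, 1] cursor@4
After 3 (prev): list=[4, 2, 1] cursor@4
After 4 (delete_current): list=[2, 1] cursor@2
After 5 (next): list=[2, 1] cursor@1
After 6 (delete_current): list=[2] cursor@2
After 7 (next): list=[2] cursor@2
After 8 (next): list=[2] cursor@2

Answer: 4 2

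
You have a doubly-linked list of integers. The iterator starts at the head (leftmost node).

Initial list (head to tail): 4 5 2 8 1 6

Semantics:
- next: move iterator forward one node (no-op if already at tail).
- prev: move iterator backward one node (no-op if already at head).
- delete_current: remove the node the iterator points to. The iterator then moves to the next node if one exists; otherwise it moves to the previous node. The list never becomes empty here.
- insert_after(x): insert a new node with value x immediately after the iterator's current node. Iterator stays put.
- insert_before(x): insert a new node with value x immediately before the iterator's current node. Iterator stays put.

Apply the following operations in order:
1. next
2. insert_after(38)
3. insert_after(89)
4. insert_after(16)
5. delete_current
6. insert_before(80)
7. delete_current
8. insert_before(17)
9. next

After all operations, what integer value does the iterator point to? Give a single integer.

After 1 (next): list=[4, 5, 2, 8, 1, 6] cursor@5
After 2 (insert_after(38)): list=[4, 5, 38, 2, 8, 1, 6] cursor@5
After 3 (insert_after(89)): list=[4, 5, 89, 38, 2, 8, 1, 6] cursor@5
After 4 (insert_after(16)): list=[4, 5, 16, 89, 38, 2, 8, 1, 6] cursor@5
After 5 (delete_current): list=[4, 16, 89, 38, 2, 8, 1, 6] cursor@16
After 6 (insert_before(80)): list=[4, 80, 16, 89, 38, 2, 8, 1, 6] cursor@16
After 7 (delete_current): list=[4, 80, 89, 38, 2, 8, 1, 6] cursor@89
After 8 (insert_before(17)): list=[4, 80, 17, 89, 38, 2, 8, 1, 6] cursor@89
After 9 (next): list=[4, 80, 17, 89, 38, 2, 8, 1, 6] cursor@38

Answer: 38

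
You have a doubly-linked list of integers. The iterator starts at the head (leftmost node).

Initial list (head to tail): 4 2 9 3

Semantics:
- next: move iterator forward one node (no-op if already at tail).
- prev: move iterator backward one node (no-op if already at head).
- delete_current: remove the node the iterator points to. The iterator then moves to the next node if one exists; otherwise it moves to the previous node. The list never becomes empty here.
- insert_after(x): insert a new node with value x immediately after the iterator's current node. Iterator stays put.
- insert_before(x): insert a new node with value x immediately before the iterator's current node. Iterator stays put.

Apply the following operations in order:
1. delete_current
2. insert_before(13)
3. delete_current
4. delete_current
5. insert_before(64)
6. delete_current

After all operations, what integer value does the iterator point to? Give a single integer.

Answer: 64

Derivation:
After 1 (delete_current): list=[2, 9, 3] cursor@2
After 2 (insert_before(13)): list=[13, 2, 9, 3] cursor@2
After 3 (delete_current): list=[13, 9, 3] cursor@9
After 4 (delete_current): list=[13, 3] cursor@3
After 5 (insert_before(64)): list=[13, 64, 3] cursor@3
After 6 (delete_current): list=[13, 64] cursor@64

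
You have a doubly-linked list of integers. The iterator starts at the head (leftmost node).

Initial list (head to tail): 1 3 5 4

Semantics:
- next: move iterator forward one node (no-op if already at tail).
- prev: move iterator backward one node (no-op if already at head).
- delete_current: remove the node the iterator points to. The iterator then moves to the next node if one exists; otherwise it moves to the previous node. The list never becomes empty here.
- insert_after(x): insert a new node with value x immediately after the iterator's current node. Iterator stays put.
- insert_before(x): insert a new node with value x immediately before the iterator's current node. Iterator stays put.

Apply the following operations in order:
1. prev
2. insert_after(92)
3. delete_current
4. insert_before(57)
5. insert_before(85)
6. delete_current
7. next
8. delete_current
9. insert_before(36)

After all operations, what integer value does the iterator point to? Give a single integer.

After 1 (prev): list=[1, 3, 5, 4] cursor@1
After 2 (insert_after(92)): list=[1, 92, 3, 5, 4] cursor@1
After 3 (delete_current): list=[92, 3, 5, 4] cursor@92
After 4 (insert_before(57)): list=[57, 92, 3, 5, 4] cursor@92
After 5 (insert_before(85)): list=[57, 85, 92, 3, 5, 4] cursor@92
After 6 (delete_current): list=[57, 85, 3, 5, 4] cursor@3
After 7 (next): list=[57, 85, 3, 5, 4] cursor@5
After 8 (delete_current): list=[57, 85, 3, 4] cursor@4
After 9 (insert_before(36)): list=[57, 85, 3, 36, 4] cursor@4

Answer: 4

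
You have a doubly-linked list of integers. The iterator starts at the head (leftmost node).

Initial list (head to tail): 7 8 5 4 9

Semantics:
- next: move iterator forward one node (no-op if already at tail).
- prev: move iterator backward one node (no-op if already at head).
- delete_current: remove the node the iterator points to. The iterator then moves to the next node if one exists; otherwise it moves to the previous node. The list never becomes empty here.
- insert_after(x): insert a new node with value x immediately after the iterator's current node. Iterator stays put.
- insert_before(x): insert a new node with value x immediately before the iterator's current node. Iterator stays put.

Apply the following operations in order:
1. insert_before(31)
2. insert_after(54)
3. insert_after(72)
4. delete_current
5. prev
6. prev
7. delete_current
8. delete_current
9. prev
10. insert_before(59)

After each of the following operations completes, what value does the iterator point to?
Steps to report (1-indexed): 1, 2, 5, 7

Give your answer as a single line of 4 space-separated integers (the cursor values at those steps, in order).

After 1 (insert_before(31)): list=[31, 7, 8, 5, 4, 9] cursor@7
After 2 (insert_after(54)): list=[31, 7, 54, 8, 5, 4, 9] cursor@7
After 3 (insert_after(72)): list=[31, 7, 72, 54, 8, 5, 4, 9] cursor@7
After 4 (delete_current): list=[31, 72, 54, 8, 5, 4, 9] cursor@72
After 5 (prev): list=[31, 72, 54, 8, 5, 4, 9] cursor@31
After 6 (prev): list=[31, 72, 54, 8, 5, 4, 9] cursor@31
After 7 (delete_current): list=[72, 54, 8, 5, 4, 9] cursor@72
After 8 (delete_current): list=[54, 8, 5, 4, 9] cursor@54
After 9 (prev): list=[54, 8, 5, 4, 9] cursor@54
After 10 (insert_before(59)): list=[59, 54, 8, 5, 4, 9] cursor@54

Answer: 7 7 31 72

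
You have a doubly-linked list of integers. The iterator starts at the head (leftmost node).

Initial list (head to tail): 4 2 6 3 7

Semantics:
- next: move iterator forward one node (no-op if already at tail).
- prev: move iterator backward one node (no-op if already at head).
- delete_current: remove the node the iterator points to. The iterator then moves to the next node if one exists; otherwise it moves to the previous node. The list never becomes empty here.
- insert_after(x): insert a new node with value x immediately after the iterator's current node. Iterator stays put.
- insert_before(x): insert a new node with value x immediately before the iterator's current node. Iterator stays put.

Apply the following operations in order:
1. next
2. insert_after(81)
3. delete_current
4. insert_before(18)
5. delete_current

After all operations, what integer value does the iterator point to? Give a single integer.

After 1 (next): list=[4, 2, 6, 3, 7] cursor@2
After 2 (insert_after(81)): list=[4, 2, 81, 6, 3, 7] cursor@2
After 3 (delete_current): list=[4, 81, 6, 3, 7] cursor@81
After 4 (insert_before(18)): list=[4, 18, 81, 6, 3, 7] cursor@81
After 5 (delete_current): list=[4, 18, 6, 3, 7] cursor@6

Answer: 6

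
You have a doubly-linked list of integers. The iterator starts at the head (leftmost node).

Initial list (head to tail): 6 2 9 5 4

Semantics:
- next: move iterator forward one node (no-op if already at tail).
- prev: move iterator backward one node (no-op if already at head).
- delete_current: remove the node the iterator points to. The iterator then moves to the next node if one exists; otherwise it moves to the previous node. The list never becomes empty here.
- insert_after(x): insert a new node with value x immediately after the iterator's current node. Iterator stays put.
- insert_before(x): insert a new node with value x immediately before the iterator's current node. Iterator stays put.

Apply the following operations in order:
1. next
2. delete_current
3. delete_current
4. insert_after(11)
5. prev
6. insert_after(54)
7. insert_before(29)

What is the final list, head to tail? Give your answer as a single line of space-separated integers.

Answer: 29 6 54 5 11 4

Derivation:
After 1 (next): list=[6, 2, 9, 5, 4] cursor@2
After 2 (delete_current): list=[6, 9, 5, 4] cursor@9
After 3 (delete_current): list=[6, 5, 4] cursor@5
After 4 (insert_after(11)): list=[6, 5, 11, 4] cursor@5
After 5 (prev): list=[6, 5, 11, 4] cursor@6
After 6 (insert_after(54)): list=[6, 54, 5, 11, 4] cursor@6
After 7 (insert_before(29)): list=[29, 6, 54, 5, 11, 4] cursor@6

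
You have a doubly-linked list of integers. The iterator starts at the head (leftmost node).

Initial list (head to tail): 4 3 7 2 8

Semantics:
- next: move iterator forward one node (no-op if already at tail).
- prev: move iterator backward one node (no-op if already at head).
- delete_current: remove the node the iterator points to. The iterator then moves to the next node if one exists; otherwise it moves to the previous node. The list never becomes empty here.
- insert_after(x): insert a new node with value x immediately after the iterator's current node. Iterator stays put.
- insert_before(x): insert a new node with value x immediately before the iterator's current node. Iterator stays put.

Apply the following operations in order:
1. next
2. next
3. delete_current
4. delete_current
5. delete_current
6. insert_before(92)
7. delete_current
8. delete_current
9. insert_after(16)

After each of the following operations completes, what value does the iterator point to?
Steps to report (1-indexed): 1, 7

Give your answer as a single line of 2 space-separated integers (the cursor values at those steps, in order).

After 1 (next): list=[4, 3, 7, 2, 8] cursor@3
After 2 (next): list=[4, 3, 7, 2, 8] cursor@7
After 3 (delete_current): list=[4, 3, 2, 8] cursor@2
After 4 (delete_current): list=[4, 3, 8] cursor@8
After 5 (delete_current): list=[4, 3] cursor@3
After 6 (insert_before(92)): list=[4, 92, 3] cursor@3
After 7 (delete_current): list=[4, 92] cursor@92
After 8 (delete_current): list=[4] cursor@4
After 9 (insert_after(16)): list=[4, 16] cursor@4

Answer: 3 92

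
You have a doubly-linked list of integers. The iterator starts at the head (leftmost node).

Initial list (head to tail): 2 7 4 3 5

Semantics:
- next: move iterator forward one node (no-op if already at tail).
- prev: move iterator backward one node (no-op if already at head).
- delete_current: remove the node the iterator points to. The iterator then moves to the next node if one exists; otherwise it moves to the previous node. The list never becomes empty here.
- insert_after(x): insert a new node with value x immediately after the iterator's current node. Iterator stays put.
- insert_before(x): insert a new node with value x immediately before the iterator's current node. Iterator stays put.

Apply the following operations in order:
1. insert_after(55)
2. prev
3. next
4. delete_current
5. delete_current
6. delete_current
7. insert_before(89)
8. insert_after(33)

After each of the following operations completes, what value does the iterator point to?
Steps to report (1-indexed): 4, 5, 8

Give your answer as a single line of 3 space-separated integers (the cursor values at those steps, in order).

Answer: 7 4 3

Derivation:
After 1 (insert_after(55)): list=[2, 55, 7, 4, 3, 5] cursor@2
After 2 (prev): list=[2, 55, 7, 4, 3, 5] cursor@2
After 3 (next): list=[2, 55, 7, 4, 3, 5] cursor@55
After 4 (delete_current): list=[2, 7, 4, 3, 5] cursor@7
After 5 (delete_current): list=[2, 4, 3, 5] cursor@4
After 6 (delete_current): list=[2, 3, 5] cursor@3
After 7 (insert_before(89)): list=[2, 89, 3, 5] cursor@3
After 8 (insert_after(33)): list=[2, 89, 3, 33, 5] cursor@3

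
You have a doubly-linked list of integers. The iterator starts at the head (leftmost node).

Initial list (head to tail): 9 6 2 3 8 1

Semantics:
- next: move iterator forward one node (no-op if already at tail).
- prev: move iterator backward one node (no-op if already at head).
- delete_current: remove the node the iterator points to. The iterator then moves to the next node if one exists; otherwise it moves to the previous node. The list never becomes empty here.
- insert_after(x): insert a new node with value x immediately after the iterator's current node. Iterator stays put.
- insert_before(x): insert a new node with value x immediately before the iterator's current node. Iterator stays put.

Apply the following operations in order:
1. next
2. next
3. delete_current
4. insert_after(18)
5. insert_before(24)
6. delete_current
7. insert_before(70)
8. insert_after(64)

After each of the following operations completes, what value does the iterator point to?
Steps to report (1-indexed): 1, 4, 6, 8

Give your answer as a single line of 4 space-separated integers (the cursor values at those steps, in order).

After 1 (next): list=[9, 6, 2, 3, 8, 1] cursor@6
After 2 (next): list=[9, 6, 2, 3, 8, 1] cursor@2
After 3 (delete_current): list=[9, 6, 3, 8, 1] cursor@3
After 4 (insert_after(18)): list=[9, 6, 3, 18, 8, 1] cursor@3
After 5 (insert_before(24)): list=[9, 6, 24, 3, 18, 8, 1] cursor@3
After 6 (delete_current): list=[9, 6, 24, 18, 8, 1] cursor@18
After 7 (insert_before(70)): list=[9, 6, 24, 70, 18, 8, 1] cursor@18
After 8 (insert_after(64)): list=[9, 6, 24, 70, 18, 64, 8, 1] cursor@18

Answer: 6 3 18 18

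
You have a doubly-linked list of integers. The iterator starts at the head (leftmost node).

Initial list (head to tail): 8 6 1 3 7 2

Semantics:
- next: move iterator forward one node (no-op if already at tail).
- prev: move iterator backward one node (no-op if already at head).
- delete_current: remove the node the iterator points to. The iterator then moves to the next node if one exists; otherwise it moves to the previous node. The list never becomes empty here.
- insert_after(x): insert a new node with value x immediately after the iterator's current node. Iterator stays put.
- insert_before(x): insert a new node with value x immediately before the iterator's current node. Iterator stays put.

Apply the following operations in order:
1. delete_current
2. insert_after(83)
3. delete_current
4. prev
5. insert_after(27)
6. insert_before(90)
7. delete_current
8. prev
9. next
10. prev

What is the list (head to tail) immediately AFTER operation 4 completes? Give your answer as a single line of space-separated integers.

Answer: 83 1 3 7 2

Derivation:
After 1 (delete_current): list=[6, 1, 3, 7, 2] cursor@6
After 2 (insert_after(83)): list=[6, 83, 1, 3, 7, 2] cursor@6
After 3 (delete_current): list=[83, 1, 3, 7, 2] cursor@83
After 4 (prev): list=[83, 1, 3, 7, 2] cursor@83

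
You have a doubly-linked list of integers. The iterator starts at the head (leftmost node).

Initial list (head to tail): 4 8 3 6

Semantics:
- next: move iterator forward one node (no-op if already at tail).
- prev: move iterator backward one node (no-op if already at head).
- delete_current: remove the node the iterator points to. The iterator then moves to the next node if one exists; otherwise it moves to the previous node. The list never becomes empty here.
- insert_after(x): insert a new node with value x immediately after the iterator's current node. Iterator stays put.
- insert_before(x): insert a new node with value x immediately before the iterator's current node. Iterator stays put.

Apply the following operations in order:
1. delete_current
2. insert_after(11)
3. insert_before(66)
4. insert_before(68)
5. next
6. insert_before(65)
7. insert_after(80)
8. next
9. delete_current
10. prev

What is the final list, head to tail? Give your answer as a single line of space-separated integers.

After 1 (delete_current): list=[8, 3, 6] cursor@8
After 2 (insert_after(11)): list=[8, 11, 3, 6] cursor@8
After 3 (insert_before(66)): list=[66, 8, 11, 3, 6] cursor@8
After 4 (insert_before(68)): list=[66, 68, 8, 11, 3, 6] cursor@8
After 5 (next): list=[66, 68, 8, 11, 3, 6] cursor@11
After 6 (insert_before(65)): list=[66, 68, 8, 65, 11, 3, 6] cursor@11
After 7 (insert_after(80)): list=[66, 68, 8, 65, 11, 80, 3, 6] cursor@11
After 8 (next): list=[66, 68, 8, 65, 11, 80, 3, 6] cursor@80
After 9 (delete_current): list=[66, 68, 8, 65, 11, 3, 6] cursor@3
After 10 (prev): list=[66, 68, 8, 65, 11, 3, 6] cursor@11

Answer: 66 68 8 65 11 3 6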